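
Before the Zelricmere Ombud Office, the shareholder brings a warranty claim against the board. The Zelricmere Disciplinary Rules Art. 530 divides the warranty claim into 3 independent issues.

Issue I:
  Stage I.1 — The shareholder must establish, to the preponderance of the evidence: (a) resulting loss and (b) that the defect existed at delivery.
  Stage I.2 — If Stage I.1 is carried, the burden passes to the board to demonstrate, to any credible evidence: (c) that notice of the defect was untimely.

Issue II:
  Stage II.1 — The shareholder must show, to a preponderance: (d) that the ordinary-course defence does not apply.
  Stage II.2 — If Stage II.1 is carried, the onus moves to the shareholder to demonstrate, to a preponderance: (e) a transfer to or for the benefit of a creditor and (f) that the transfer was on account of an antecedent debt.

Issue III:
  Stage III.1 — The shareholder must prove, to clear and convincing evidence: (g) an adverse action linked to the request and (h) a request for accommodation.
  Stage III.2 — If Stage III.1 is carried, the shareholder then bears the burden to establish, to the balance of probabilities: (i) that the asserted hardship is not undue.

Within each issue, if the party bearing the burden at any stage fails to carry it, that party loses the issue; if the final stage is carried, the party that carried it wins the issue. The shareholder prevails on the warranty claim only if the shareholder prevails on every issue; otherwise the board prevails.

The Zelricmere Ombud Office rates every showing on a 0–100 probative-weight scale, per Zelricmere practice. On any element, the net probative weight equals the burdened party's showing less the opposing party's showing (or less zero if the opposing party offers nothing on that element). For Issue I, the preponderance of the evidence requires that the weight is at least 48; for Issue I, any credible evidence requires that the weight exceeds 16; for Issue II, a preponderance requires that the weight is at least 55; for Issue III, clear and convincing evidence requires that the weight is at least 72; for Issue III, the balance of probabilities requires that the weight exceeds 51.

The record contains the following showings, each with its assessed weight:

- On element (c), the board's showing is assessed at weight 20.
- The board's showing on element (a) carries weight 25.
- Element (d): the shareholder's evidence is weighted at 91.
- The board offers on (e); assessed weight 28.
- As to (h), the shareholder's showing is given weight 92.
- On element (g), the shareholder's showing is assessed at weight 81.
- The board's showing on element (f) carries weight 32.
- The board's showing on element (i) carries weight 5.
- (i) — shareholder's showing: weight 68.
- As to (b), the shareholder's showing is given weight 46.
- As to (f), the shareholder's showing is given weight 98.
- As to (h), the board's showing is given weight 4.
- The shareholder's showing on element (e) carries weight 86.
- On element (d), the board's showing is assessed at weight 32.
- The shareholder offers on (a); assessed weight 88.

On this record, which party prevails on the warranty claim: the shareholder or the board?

— Issue I —
Stage I.1 (shareholder, the preponderance of the evidence, weight is at least 48): (a) net 88−25=63 ≥ 48 — meets; (b) 46 < 48 — fails.
  The shareholder does not carry Stage I.1.
So the board prevails on this issue.
— Issue II —
Stage II.1 — burden on shareholder; standard: a preponderance (weight is at least 55).
    (d): 91 − 32 = 59 ≥ 55 [met]
  All elements met. The shareholder retains the burden for Stage II.2.
Stage II.2 — burden on shareholder; standard: a preponderance (weight is at least 55).
    (e): 86 − 28 = 58 ≥ 55 [met]
    (f): 98 − 32 = 66 ≥ 55 [met]
  Stage II.2 carried; the final stage is satisfied.
All stages carried — the shareholder prevails on this issue.
— Issue III —
Stage III.1 (shareholder, clear and convincing evidence, weight is at least 72): (g) 81 ≥ 72 — meets; (h) net 92−4=88 ≥ 72 — meets.
  Stage III.1 carried; the burden remains with the shareholder.
Stage III.2 (shareholder, the balance of probabilities, weight exceeds 51): (i) net 68−5=63 > 51 — meets.
  The shareholder carries the last stage.
All stages carried — the shareholder prevails on this issue.
Per-issue: Issue I → board; Issue II → shareholder; Issue III → shareholder. The shareholder must prevail on every issue; overall, the board prevails.

board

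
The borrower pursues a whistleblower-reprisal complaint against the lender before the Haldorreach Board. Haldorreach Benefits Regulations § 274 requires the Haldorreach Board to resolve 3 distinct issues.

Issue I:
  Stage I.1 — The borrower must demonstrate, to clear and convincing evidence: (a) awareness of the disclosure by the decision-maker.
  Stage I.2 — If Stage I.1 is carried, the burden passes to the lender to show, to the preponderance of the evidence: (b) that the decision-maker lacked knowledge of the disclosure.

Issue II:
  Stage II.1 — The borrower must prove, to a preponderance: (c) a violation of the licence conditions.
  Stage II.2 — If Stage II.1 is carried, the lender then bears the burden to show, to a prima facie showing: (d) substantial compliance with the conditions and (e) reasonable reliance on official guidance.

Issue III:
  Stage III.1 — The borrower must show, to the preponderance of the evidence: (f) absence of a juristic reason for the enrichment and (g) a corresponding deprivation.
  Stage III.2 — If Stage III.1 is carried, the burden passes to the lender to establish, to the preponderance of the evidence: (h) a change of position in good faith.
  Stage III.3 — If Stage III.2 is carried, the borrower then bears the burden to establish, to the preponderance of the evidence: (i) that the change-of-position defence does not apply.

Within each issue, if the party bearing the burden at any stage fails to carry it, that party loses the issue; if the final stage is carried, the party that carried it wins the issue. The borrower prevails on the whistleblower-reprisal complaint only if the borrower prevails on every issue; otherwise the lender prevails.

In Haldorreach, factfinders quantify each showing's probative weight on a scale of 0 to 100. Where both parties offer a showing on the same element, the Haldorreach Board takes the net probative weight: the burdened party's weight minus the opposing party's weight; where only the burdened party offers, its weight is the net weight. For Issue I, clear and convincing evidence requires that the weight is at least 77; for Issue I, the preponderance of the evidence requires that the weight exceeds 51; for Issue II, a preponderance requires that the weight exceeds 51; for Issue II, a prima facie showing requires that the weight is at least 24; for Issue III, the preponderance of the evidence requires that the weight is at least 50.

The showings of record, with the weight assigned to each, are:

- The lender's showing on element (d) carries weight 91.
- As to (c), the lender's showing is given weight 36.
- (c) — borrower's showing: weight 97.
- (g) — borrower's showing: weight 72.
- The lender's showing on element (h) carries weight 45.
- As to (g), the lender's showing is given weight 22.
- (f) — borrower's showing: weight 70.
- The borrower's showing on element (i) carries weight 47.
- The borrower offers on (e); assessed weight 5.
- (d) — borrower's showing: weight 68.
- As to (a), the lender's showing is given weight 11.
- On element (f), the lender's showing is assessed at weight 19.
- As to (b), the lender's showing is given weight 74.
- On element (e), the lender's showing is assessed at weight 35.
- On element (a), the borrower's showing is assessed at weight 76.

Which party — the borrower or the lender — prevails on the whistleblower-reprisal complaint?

— Issue I —
Stage I.1 — burden on borrower; standard: clear and convincing evidence (weight is at least 77).
    (a): 76 − 11 = 65 < 77 [not met]
  The borrower does not carry Stage I.1.
The analysis ends at Stage I.1; the lender prevails on this issue.
— Issue II —
Stage II.1 (borrower, a preponderance, weight exceeds 51): (c) net 97−36=61 > 51 — meets.
  Stage II.1 is satisfied; the onus moves to the lender.
Stage II.2 (lender, a prima facie showing, weight is at least 24): (d) net 91−68=23 < 24 — fails; (e) net 35−5=30 ≥ 24 — meets.
  Not every element is met, so the lender fails to carry Stage II.2.
The analysis ends at Stage II.2; the borrower prevails on this issue.
— Issue III —
At Stage III.1 the borrower must meet the preponderance of the evidence (weight is at least 50): on (f) the weight is 70 less the opposing 19 gives net 51, ≥ 50, so (f) meets the standard; on (g) the weight is 72 less the opposing 22 gives net 50, ≥ 50, so (g) meets the standard.
  Stage III.1 is satisfied; the onus moves to the lender.
At Stage III.2 the lender must meet the preponderance of the evidence (weight is at least 50): on (h) the weight is 45, < 50, so (h) does not meet the standard.
  The lender does not carry Stage III.2.
The borrower prevails on this issue.
Per-issue: Issue I → lender; Issue II → borrower; Issue III → borrower. The borrower must prevail on every issue; overall, the lender prevails.

lender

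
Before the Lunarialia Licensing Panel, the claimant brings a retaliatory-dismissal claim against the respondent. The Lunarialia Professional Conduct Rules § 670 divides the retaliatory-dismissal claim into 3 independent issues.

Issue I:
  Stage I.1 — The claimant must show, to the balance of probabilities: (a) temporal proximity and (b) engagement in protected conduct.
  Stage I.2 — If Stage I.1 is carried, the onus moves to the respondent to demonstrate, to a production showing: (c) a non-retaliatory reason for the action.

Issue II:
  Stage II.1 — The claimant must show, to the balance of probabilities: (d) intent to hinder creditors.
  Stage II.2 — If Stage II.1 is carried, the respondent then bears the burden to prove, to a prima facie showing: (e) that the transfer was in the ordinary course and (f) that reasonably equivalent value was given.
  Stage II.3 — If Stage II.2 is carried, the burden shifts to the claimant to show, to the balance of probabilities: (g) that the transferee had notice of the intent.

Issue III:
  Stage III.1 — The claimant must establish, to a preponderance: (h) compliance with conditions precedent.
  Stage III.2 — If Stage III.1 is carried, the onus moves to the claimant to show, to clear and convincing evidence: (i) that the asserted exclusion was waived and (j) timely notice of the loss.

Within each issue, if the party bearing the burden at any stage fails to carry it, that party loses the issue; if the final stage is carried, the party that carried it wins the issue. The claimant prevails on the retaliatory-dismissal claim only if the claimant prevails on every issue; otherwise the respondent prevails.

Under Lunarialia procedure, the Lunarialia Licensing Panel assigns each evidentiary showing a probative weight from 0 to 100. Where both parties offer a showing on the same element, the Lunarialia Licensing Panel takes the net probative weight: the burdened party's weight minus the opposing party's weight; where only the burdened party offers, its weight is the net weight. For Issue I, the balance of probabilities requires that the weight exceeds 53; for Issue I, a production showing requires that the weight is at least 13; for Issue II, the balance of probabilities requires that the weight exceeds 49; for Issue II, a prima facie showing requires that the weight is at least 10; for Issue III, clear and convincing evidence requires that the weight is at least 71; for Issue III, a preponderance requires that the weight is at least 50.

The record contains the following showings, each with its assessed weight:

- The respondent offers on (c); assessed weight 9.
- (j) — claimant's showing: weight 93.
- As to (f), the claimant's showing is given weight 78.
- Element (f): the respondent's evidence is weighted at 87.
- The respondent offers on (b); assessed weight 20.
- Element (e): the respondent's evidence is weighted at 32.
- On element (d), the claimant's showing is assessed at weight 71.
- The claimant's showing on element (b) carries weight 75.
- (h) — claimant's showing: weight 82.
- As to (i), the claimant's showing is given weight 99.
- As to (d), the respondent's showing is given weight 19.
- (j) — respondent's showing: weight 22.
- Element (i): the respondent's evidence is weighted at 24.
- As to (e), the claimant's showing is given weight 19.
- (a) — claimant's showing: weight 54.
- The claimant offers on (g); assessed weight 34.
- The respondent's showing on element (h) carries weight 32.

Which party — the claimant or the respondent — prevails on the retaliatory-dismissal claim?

claimant

— Issue I —
Stage I.1 — burden on claimant; standard: the balance of probabilities (weight exceeds 53).
    (a): 54 > 53 [met]
    (b): 75 − 20 = 55 > 53 [met]
  The claimant carries Stage I.1; the respondent now bears the burden.
Stage I.2 — burden on respondent; standard: a production showing (weight is at least 13).
    (c): 9 < 13 [not met]
  Not every element is met, so the respondent fails to carry Stage I.2.
The analysis ends at Stage I.2; the claimant prevails on this issue.
— Issue II —
Stage II.1 (claimant, the balance of probabilities, weight exceeds 49): (d) net 71−19=52 > 49 — meets.
  Stage II.1 is satisfied; the onus moves to the respondent.
Stage II.2 (respondent, a prima facie showing, weight is at least 10): (e) net 32−19=13 ≥ 10 — meets; (f) net 87−78=9 < 10 — fails.
  The respondent does not carry Stage II.2.
So the claimant prevails on this issue.
— Issue III —
At Stage III.1 the claimant must meet a preponderance (weight is at least 50): on (h) the weight is 82 less the opposing 32 gives net 50, which does reach 50, so (h) meets the standard.
  Stage III.1 carried; the burden remains with the claimant.
At Stage III.2 the claimant must meet clear and convincing evidence (weight is at least 71): on (i) the weight is 99 less the opposing 24 gives net 75, which does reach 71, so (i) meets the standard; on (j) the weight is 93 less the opposing 22 gives net 71, ≥ 71, so (j) meets the standard.
  The claimant carries the last stage.
With every stage satisfied, the claimant prevails on this issue.
Per-issue: Issue I → claimant; Issue II → claimant; Issue III → claimant. The claimant must prevail on every issue; overall, the claimant prevails.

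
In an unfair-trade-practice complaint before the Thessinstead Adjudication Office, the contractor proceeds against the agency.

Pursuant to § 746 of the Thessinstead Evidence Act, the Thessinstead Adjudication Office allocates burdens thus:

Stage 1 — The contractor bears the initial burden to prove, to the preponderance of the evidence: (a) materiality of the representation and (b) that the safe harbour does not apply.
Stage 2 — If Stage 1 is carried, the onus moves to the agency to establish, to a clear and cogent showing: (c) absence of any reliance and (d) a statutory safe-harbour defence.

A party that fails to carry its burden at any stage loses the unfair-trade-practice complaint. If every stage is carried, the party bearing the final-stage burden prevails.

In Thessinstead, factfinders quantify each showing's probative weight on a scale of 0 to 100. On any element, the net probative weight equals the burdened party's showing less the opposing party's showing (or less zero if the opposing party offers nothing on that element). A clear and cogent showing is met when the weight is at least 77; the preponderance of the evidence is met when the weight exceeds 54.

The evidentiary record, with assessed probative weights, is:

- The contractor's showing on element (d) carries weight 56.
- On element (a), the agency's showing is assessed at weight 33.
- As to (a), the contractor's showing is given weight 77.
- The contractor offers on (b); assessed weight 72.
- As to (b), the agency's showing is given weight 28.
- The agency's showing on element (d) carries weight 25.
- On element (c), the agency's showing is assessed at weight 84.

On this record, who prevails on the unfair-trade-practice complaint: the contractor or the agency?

agency

Stage 1 (contractor, the preponderance of the evidence, weight exceeds 54): (a) net 77−33=44 ≤ 54 — fails; (b) net 72−28=44 ≤ 54 — fails.
  Not every element is met, so the contractor fails to carry Stage 1.
The agency prevails.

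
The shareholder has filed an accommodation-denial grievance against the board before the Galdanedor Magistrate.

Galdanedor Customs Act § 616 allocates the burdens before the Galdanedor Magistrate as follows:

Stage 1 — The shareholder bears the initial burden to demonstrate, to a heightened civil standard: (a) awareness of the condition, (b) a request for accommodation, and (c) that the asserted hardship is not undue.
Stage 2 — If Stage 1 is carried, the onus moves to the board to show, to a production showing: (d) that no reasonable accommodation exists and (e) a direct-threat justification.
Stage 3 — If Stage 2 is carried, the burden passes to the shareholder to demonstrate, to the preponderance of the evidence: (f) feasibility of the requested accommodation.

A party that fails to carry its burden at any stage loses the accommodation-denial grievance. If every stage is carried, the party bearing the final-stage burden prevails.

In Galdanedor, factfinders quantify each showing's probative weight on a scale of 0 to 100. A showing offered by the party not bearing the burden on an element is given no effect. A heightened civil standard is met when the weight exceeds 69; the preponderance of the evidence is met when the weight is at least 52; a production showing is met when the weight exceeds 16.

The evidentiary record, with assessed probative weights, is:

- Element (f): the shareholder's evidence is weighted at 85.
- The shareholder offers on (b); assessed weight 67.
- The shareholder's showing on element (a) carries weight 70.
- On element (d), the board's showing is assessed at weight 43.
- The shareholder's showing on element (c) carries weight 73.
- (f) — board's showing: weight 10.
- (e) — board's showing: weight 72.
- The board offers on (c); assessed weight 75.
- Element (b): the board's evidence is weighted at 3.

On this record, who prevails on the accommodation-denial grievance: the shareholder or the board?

board

At Stage 1 the shareholder must meet a heightened civil standard (weight exceeds 69): on (a) the weight is 70, which does exceed 69, so (a) meets the standard; on (b) the weight is 67 (the board's 3 is given no effect), which does not exceed 69, so (b) does not meet the standard; on (c) the weight is 73 (the board's 75 is given no effect), which does exceed 69, so (c) meets the standard.
  The shareholder does not carry Stage 1.
So the board prevails.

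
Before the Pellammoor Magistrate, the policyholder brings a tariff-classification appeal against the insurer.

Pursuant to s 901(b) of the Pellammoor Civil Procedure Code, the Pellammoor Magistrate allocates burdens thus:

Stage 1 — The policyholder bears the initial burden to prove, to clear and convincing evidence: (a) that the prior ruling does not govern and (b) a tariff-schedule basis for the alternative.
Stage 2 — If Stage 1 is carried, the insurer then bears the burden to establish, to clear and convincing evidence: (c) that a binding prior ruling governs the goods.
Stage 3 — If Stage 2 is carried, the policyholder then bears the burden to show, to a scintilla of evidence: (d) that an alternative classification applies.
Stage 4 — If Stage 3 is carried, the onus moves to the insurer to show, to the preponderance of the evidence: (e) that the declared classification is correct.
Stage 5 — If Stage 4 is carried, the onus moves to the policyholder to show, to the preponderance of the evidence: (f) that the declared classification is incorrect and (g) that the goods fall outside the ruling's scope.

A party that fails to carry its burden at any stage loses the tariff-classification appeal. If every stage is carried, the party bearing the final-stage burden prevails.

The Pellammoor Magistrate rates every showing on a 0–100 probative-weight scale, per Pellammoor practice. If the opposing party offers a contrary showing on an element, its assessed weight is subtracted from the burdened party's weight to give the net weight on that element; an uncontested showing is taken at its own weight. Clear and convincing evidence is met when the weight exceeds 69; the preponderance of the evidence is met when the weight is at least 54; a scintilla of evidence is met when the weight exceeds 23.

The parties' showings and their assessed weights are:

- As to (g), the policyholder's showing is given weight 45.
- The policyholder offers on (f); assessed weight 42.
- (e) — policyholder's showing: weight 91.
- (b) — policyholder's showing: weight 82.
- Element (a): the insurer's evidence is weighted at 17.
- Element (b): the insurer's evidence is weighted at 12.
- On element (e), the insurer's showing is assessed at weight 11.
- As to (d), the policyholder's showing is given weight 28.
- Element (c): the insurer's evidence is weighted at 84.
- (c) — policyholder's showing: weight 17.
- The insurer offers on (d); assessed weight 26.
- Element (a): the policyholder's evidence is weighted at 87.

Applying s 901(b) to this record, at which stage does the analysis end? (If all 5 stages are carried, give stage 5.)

stage 2

Stage 1 (policyholder, clear and convincing evidence, weight exceeds 69): (a) net 87−17=70 > 69 — meets; (b) net 82−12=70 > 69 — meets.
  Stage 1 carried; the burden shifts to the insurer.
Stage 2 (insurer, clear and convincing evidence, weight exceeds 69): (c) net 84−17=67 ≤ 69 — fails.
  Stage 2 not carried; the insurer fails its burden.
So the policyholder prevails.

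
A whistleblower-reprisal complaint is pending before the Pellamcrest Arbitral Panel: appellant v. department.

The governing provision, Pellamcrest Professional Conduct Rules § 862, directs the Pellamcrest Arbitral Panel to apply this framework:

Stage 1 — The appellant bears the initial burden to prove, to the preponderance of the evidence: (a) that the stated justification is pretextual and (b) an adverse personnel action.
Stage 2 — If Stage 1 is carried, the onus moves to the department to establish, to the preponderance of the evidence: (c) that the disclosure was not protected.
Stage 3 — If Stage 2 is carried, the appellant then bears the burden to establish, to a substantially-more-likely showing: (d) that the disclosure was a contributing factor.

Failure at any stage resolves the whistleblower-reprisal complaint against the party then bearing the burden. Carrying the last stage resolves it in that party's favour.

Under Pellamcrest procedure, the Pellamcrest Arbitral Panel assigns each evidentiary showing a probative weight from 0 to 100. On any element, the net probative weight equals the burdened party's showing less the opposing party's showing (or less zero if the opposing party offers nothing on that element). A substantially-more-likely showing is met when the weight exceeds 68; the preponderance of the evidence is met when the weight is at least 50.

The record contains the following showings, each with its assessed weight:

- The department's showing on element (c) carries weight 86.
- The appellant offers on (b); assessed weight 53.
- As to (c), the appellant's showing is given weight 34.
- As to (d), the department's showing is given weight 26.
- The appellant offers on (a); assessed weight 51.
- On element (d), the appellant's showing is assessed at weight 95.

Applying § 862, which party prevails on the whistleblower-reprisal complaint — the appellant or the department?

appellant

Stage 1 (appellant, the preponderance of the evidence, weight is at least 50): (a) 51 ≥ 50 — meets; (b) 53 ≥ 50 — meets.
  All elements met. The burden passes to the department.
Stage 2 (department, the preponderance of the evidence, weight is at least 50): (c) net 86−34=52 ≥ 50 — meets.
  Stage 2 carried; the burden shifts to the appellant.
Stage 3 (appellant, a substantially-more-likely showing, weight exceeds 68): (d) net 95−26=69 > 68 — meets.
  All elements met at the final stage.
With every stage satisfied, the appellant prevails.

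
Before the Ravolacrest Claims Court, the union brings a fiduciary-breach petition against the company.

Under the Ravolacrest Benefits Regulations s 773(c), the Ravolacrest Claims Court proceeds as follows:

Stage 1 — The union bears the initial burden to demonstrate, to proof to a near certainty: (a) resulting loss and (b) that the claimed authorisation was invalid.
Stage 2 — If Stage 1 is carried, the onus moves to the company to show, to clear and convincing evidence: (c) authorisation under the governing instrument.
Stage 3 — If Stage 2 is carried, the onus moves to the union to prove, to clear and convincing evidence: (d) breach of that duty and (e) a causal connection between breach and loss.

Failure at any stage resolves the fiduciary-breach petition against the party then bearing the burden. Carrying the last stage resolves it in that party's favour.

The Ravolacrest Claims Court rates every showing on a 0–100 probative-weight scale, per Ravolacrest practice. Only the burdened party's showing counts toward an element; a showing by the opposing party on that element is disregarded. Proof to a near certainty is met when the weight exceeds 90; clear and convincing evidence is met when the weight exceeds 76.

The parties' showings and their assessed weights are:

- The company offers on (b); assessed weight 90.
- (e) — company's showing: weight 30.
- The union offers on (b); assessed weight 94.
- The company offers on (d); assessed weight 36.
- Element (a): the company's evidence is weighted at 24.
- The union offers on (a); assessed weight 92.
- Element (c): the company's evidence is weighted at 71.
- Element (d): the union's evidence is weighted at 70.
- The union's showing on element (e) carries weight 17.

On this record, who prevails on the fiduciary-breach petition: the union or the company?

Stage 1 (union, proof to a near certainty, weight exceeds 90): (a) 92 (company's 24 disregarded) > 90 — meets; (b) 94 (company's 90 disregarded) > 90 — meets.
  Stage 1 is satisfied; the onus moves to the company.
Stage 2 (company, clear and convincing evidence, weight exceeds 76): (c) 71 ≤ 76 — fails.
  The company does not carry Stage 2.
So the union prevails.

union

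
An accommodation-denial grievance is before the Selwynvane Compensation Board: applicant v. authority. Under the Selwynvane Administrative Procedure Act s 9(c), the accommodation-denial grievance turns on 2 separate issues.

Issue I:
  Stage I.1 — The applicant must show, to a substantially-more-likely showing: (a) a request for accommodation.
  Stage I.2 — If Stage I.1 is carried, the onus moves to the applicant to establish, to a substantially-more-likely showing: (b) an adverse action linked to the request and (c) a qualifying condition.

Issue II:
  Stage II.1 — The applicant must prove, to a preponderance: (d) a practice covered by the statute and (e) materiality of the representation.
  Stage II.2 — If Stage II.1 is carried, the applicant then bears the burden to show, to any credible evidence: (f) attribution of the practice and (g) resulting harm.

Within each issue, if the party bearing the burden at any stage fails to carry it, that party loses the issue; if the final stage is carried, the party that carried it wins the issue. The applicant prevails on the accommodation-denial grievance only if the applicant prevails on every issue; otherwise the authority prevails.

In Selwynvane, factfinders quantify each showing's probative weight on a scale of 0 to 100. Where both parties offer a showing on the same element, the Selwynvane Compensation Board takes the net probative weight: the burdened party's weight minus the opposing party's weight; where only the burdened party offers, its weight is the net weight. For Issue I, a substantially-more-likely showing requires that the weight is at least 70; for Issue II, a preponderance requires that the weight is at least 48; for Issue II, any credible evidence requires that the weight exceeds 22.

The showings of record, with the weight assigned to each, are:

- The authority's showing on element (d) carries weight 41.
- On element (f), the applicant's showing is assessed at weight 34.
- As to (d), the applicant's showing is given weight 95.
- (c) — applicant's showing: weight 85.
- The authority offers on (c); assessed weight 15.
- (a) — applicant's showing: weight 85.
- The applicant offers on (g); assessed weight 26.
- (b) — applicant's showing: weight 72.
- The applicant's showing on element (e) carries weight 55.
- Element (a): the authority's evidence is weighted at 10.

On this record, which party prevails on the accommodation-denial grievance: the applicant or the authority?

applicant

— Issue I —
At Stage I.1 the applicant must meet a substantially-more-likely showing (weight is at least 70): on (a) the weight is 85 less the opposing 10 gives net 75, which does reach 70, so (a) meets the standard.
  Stage I.1 is satisfied; the applicant continues to bear the burden.
At Stage I.2 the applicant must meet a substantially-more-likely showing (weight is at least 70): on (b) the weight is 72, ≥ 70, so (b) meets the standard; on (c) the weight is 85 less the opposing 15 gives net 70, ≥ 70, so (c) meets the standard.
  All elements met at the final stage.
All stages carried — the applicant prevails on this issue.
— Issue II —
At Stage II.1 the applicant must meet a preponderance (weight is at least 48): on (d) the weight is 95 less the opposing 41 gives net 54, ≥ 48, so (d) meets the standard; on (e) the weight is 55, ≥ 48, so (e) meets the standard.
  All elements met. The applicant retains the burden for Stage II.2.
At Stage II.2 the applicant must meet any credible evidence (weight exceeds 22): on (f) the weight is 34, which does exceed 22, so (f) meets the standard; on (g) the weight is 26, which does exceed 22, so (g) meets the standard.
  The applicant carries the last stage.
With every stage satisfied, the applicant prevails on this issue.
Per-issue: Issue I → applicant; Issue II → applicant. The applicant must prevail on every issue; overall, the applicant prevails.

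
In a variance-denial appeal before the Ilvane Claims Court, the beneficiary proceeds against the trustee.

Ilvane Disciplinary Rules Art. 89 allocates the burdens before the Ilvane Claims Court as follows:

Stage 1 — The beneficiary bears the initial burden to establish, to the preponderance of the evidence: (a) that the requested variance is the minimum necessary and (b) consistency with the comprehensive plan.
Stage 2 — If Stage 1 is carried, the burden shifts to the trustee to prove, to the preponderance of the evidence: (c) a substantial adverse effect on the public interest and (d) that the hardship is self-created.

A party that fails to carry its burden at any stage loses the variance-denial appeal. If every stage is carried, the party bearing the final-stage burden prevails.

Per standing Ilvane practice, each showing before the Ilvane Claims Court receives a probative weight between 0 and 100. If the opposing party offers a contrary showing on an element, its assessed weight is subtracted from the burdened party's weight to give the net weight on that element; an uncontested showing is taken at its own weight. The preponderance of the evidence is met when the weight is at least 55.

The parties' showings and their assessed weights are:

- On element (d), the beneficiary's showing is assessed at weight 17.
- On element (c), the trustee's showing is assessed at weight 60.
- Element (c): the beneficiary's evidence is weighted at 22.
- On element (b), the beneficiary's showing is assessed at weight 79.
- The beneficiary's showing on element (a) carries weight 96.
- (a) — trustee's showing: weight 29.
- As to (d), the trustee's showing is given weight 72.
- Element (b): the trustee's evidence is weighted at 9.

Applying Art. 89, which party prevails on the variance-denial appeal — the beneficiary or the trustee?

Stage 1 — burden on beneficiary; standard: the preponderance of the evidence (weight is at least 55).
    (a): 96 − 29 = 67 ≥ 55 [met]
    (b): 79 − 9 = 70 ≥ 55 [met]
  Stage 1 is satisfied; the onus moves to the trustee.
Stage 2 — burden on trustee; standard: the preponderance of the evidence (weight is at least 55).
    (c): 60 − 22 = 38 < 55 [not met]
    (d): 72 − 17 = 55 ≥ 55 [met]
  The trustee does not carry Stage 2.
The beneficiary prevails.

beneficiary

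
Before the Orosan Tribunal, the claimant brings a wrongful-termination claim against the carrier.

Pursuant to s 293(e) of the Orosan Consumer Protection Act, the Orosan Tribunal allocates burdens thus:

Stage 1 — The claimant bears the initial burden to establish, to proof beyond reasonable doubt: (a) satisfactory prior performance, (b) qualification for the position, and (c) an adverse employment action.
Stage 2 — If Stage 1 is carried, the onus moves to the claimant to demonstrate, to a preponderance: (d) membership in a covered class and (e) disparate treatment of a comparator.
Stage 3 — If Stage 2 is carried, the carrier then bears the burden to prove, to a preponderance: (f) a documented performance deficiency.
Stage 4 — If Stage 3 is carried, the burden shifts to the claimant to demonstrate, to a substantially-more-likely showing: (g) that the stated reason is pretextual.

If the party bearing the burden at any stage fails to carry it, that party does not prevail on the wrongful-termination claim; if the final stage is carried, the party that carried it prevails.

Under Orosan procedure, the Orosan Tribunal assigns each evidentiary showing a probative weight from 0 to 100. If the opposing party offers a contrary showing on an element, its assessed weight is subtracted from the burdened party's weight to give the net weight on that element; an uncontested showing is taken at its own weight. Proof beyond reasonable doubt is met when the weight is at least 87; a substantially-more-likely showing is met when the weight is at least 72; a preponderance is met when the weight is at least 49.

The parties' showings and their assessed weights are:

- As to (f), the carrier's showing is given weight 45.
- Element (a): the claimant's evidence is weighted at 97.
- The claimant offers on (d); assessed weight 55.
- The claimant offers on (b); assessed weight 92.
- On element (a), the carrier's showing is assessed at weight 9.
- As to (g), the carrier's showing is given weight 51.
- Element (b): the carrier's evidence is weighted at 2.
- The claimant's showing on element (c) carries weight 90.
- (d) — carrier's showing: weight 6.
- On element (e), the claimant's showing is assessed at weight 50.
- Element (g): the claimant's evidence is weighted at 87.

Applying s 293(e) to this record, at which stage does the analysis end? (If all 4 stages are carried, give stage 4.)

stage 3

At Stage 1 the claimant must meet proof beyond reasonable doubt (weight is at least 87): on (a) the weight is 97 less the opposing 9 gives net 88, ≥ 87, so (a) meets the standard; on (b) the weight is 92 less the opposing 2 gives net 90, which does reach 87, so (b) meets the standard; on (c) the weight is 90, ≥ 87, so (c) meets the standard.
  Stage 1 carried; the burden remains with the claimant.
At Stage 2 the claimant must meet a preponderance (weight is at least 49): on (d) the weight is 55 less the opposing 6 gives net 49, which does reach 49, so (d) meets the standard; on (e) the weight is 50, which does reach 49, so (e) meets the standard.
  All elements met. The burden passes to the carrier.
At Stage 3 the carrier must meet a preponderance (weight is at least 49): on (f) the weight is 45, which does not reach 49, so (f) does not meet the standard.
  The carrier does not carry Stage 3.
The claimant prevails.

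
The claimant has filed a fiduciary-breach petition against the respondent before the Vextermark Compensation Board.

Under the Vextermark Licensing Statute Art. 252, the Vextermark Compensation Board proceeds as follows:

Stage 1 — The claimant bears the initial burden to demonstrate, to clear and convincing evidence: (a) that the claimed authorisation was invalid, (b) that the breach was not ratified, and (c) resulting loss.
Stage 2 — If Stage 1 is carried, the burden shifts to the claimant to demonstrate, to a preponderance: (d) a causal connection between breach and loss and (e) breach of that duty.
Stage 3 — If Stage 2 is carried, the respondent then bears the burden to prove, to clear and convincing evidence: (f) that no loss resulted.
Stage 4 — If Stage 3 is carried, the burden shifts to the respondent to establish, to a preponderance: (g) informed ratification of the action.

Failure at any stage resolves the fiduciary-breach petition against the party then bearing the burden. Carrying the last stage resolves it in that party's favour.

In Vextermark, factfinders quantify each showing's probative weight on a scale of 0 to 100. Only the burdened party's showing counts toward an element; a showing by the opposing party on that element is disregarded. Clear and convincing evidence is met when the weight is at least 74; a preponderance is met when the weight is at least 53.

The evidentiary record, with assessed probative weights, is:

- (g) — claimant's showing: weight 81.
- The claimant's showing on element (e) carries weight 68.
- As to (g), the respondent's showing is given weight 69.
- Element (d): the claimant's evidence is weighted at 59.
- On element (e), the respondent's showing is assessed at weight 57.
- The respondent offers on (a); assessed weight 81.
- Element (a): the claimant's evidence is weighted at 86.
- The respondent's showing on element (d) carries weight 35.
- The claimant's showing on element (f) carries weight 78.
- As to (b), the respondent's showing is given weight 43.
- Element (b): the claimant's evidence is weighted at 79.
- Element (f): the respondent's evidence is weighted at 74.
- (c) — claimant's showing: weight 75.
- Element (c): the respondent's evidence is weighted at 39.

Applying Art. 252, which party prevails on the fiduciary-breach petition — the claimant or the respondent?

respondent

Stage 1 (claimant, clear and convincing evidence, weight is at least 74): (a) 86 (respondent's 81 disregarded) ≥ 74 — meets; (b) 79 (respondent's 43 disregarded) ≥ 74 — meets; (c) 75 (respondent's 39 disregarded) ≥ 74 — meets.
  All elements met. The claimant retains the burden for Stage 2.
Stage 2 (claimant, a preponderance, weight is at least 53): (d) 59 (respondent's 35 disregarded) ≥ 53 — meets; (e) 68 (respondent's 57 disregarded) ≥ 53 — meets.
  Stage 2 is satisfied; the onus moves to the respondent.
Stage 3 (respondent, clear and convincing evidence, weight is at least 74): (f) 74 (claimant's 78 disregarded) ≥ 74 — meets.
  All elements met. The respondent retains the burden for Stage 4.
Stage 4 (respondent, a preponderance, weight is at least 53): (g) 69 (claimant's 81 disregarded) ≥ 53 — meets.
  Stage 4 carried; the final stage is satisfied.
All stages carried — the respondent prevails.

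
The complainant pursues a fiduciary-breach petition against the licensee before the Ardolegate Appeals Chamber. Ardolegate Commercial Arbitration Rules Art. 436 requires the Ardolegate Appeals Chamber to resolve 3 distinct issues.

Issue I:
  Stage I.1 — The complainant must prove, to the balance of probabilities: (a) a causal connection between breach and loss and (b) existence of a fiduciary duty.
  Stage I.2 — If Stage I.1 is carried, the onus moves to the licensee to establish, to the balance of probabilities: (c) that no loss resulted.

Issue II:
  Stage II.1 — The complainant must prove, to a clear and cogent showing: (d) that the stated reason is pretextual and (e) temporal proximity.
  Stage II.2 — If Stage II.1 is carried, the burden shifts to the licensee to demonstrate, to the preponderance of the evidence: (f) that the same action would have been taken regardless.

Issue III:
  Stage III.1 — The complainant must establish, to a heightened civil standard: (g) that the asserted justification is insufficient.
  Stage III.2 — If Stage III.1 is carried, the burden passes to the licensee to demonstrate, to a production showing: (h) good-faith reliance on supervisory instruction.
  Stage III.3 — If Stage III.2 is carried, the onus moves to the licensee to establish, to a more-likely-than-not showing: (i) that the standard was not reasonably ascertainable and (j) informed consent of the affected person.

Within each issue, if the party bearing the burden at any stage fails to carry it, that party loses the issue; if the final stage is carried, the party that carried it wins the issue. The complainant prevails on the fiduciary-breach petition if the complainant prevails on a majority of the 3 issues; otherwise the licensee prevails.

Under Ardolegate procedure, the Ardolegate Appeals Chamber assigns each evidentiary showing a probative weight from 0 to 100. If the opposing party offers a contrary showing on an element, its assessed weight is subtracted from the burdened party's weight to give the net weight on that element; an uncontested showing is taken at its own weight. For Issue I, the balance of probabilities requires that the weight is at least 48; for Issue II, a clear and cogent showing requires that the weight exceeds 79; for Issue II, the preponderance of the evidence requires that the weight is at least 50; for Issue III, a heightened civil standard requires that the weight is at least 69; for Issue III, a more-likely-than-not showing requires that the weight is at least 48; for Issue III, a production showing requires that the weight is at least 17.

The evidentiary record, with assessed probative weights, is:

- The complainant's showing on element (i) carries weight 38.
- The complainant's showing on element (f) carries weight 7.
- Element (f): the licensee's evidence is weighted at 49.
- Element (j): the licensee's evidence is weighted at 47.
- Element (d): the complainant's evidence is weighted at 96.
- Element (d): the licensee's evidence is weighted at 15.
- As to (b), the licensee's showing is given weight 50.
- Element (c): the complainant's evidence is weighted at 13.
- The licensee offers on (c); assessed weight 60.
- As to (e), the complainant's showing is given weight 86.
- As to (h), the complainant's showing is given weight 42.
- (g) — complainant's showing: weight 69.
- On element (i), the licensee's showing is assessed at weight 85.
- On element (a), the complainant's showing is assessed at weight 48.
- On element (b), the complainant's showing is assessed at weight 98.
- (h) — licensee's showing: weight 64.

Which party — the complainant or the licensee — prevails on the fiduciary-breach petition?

— Issue I —
Stage I.1 — burden on complainant; standard: the balance of probabilities (weight is at least 48).
    (a): 48 ≥ 48 [met]
    (b): 98 − 50 = 48 ≥ 48 [met]
  All elements met. The burden passes to the licensee.
Stage I.2 — burden on licensee; standard: the balance of probabilities (weight is at least 48).
    (c): 60 − 13 = 47 < 48 [not met]
  Stage I.2 not carried; the licensee fails its burden.
The analysis ends at Stage I.2; the complainant prevails on this issue.
— Issue II —
At Stage II.1 the complainant must meet a clear and cogent showing (weight exceeds 79): on (d) the weight is 96 less the opposing 15 gives net 81, which does exceed 79, so (d) meets the standard; on (e) the weight is 86, > 79, so (e) meets the standard.
  Stage II.1 is satisfied; the onus moves to the licensee.
At Stage II.2 the licensee must meet the preponderance of the evidence (weight is at least 50): on (f) the weight is 49 less the opposing 7 gives net 42, < 50, so (f) does not meet the standard.
  The licensee does not carry Stage II.2.
The analysis ends at Stage II.2; the complainant prevails on this issue.
— Issue III —
At Stage III.1 the complainant must meet a heightened civil standard (weight is at least 69): on (g) the weight is 69, which does reach 69, so (g) meets the standard.
  Stage III.1 carried; the burden shifts to the licensee.
At Stage III.2 the licensee must meet a production showing (weight is at least 17): on (h) the weight is 64 less the opposing 42 gives net 22, which does reach 17, so (h) meets the standard.
  Stage III.2 is satisfied; the licensee continues to bear the burden.
At Stage III.3 the licensee must meet a more-likely-than-not showing (weight is at least 48): on (i) the weight is 85 less the opposing 38 gives net 47, which does not reach 48, so (i) does not meet the standard; on (j) the weight is 47, which does not reach 48, so (j) does not meet the standard.
  Stage III.3 not carried; the licensee fails its burden.
The complainant prevails on this issue.
Per-issue: Issue I → complainant; Issue II → complainant; Issue III → complainant. The complainant must prevail on a majority of issues; overall, the complainant prevails.

complainant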